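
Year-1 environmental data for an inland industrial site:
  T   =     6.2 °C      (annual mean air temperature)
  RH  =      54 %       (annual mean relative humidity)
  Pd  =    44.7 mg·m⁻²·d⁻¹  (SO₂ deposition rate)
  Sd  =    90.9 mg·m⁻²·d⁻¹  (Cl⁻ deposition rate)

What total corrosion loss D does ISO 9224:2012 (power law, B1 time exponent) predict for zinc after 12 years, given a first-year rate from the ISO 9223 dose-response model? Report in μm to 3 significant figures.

zinc: T≤10 °C ⇒ hinge +0.038·(6.2−10) = -0.1444
  SO₂ term: 0.0129·44.7^0.44·exp(0.046·54-0.1444) = 0.7125
  Sd branch = 0.0175·Sd^0.57·e^(0.008·RH+0.085·T) = 0.5969 μm/a
  r_corr = 0.7125 + 0.5969 = 1.309 μm/a
Power-law: D(12) = r_corr · 12^0.813
  D(12) = 1.309 × 12^0.813 = 1.309 × 7.54 = 9.873 μm

D(12) = 9.87 μm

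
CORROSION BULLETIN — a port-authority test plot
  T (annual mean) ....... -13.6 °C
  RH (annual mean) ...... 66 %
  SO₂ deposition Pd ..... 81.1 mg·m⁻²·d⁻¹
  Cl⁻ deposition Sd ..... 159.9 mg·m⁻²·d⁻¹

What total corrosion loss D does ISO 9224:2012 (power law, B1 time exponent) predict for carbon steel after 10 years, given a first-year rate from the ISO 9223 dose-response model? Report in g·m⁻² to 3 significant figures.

carbon steel: f(T) = +0.150·(T−10) [T≤10 °C] = -3.5400
  Pd branch = 1.77·Pd^0.52·e^(0.02·RH+f) = 1.89 μm/a
  Sd branch = 0.102·Sd^0.62·e^(0.033·RH+0.04·T) = 12.15 μm/a
  sum: 1.89 + 12.15 → r_corr = 14.04 μm/a
Power-law: D(10) = r_corr · 10^0.523
  D(10) = 14.04 × 10^0.523 = 14.04 × 3.334 = 46.82 μm
  Mass loss = 46.82 μm × 7.85 g/cm³ = 367.5 g·m⁻²

D(10) = 368 g·m⁻²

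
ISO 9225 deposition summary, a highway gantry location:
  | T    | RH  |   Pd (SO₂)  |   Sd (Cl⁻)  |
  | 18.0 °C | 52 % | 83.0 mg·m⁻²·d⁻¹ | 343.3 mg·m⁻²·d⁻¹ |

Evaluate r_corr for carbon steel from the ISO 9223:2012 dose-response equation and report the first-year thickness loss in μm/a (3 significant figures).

r_corr = 75.9 μm/a

carbon steel: temperature factor f = -0.054·(8.0) = -0.4320
  Pd branch = 1.77·Pd^0.52·e^(0.02·RH+f) = 32.36 μm/a
  Sd branch = 0.102·Sd^0.62·e^(0.033·RH+0.04·T) = 43.52 μm/a
  sum: 32.36 + 43.52 → r_corr = 75.87 μm/a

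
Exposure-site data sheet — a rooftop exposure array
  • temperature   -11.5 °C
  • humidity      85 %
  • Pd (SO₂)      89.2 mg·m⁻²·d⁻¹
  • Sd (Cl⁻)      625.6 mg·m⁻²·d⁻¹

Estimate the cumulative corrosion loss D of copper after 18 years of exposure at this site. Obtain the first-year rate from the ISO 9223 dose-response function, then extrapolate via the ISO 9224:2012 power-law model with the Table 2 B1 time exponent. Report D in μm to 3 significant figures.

copper: temperature factor f = +0.126·(-21.5) = -2.7090
  Pd branch = 0.0053·Pd^0.26·e^(0.059·RH+f) = 0.1709 μm/a
  Cl⁻ term: 0.01025·625.6^0.27·exp(0.036·85+0.049·-11.5) = 0.7078
  sum: 0.1709 + 0.7078 → r_corr = 0.8788 μm/a
Power-law: D(18) = r_corr · 18^0.667
  D(18) = 0.8788 × 18^0.667 = 0.8788 × 6.875 = 6.042 μm

D(18) = 6.04 μm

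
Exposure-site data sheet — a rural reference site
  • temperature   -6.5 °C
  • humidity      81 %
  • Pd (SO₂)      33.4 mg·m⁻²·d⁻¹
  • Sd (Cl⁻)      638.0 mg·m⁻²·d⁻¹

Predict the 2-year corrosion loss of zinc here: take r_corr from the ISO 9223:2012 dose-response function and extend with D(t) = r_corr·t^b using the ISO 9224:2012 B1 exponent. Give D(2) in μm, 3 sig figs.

D(2) = 3.70 μm

zinc: temperature factor f = +0.038·(-16.5) = -0.6270
  SO₂ term: 0.0129·33.4^0.44·exp(0.046·81-0.6270) = 1.339
  Cl⁻ term: 0.0175·638.0^0.57·exp(0.008·81+0.085·-6.5) = 0.7643
  r_corr = 1.339 + 0.7643 = 2.104 μm/a
Long-term exponent b (ISO 9224 Table 2, B1) = 0.813
  D(2) = 2.104 × 2^0.813 = 2.104 × 1.757 = 3.696 μm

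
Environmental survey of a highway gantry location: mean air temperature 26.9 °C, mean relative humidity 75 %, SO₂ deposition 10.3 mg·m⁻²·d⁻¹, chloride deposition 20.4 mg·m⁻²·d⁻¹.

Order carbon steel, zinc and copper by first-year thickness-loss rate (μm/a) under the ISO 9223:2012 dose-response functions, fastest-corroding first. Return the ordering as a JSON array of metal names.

["carbon steel", "zinc", "copper"]

carbon steel: f(T) = -0.054·(T−10) [T>10 °C] = -0.9126
  sulphur-dioxide contribution → 10.71 μm/a
  chloride contribution → 23.05 μm/a
  ⇒ r_corr(carbon steel) = 33.76 μm/a
zinc: temperature factor f = -0.071·(16.9) = -1.1999
  sulphur-dioxide contribution → 0.3415 μm/a
  chloride contribution → 1.75 μm/a
  total first-year rate 2.092 μm/a
copper: temperature factor f = -0.080·(16.9) = -1.3520
  sulphur-dioxide contribution → 0.21 μm/a
  chloride contribution → 1.286 μm/a
  total first-year rate 1.496 μm/a
Ordering by μm/a: carbon steel (33.8) > zinc (2.09) > copper (1.5)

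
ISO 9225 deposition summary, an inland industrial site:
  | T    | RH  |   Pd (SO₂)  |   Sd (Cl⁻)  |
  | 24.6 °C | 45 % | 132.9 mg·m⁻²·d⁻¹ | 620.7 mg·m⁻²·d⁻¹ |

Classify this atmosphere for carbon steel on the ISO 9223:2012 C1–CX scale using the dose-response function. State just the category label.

carbon steel: f(T) = -0.054·(T−10) [T>10 °C] = -0.7884
  sulphur-dioxide contribution → 25.16 μm/a
  chloride contribution → 64.93 μm/a
  ⇒ r_corr(carbon steel) = 90.09 μm/a
ISO 9223 Table 2 (carbon steel): 80 < 90.1 ≤ 200 μm/a ⇒ C5

C5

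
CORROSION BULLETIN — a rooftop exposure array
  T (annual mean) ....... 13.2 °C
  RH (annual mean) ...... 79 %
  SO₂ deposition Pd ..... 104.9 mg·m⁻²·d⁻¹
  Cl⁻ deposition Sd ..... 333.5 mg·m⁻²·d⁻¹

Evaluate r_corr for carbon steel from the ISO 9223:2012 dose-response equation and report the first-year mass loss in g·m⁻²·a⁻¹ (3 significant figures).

carbon steel: f(T) = -0.054·(T−10) [T>10 °C] = -0.1728
  sulphur-dioxide contribution → 81.27 μm/a
  chloride contribution → 85.99 μm/a
  total first-year rate 167.3 μm/a
Convert to mass loss: 167.3 μm/a × 7.85 g/cm³ = 1313 g·m⁻²·a⁻¹

r_corr = 1.31e+03 g·m⁻²·a⁻¹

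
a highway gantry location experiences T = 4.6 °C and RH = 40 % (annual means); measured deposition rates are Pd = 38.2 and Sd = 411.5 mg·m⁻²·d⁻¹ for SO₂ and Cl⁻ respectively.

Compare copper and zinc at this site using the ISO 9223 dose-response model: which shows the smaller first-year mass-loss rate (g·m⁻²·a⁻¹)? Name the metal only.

copper

copper: f(T) = +0.126·(T−10) [T≤10 °C] = -0.6804
  sulphur-dioxide contribution → 0.07329 μm/a
  chloride contribution → 0.2753 μm/a
  total first-year rate 0.3486 μm/a
  mass loss = 0.3486 μm/a × 8.96 g/cm³ = 3.124 g·m⁻²·a⁻¹
zinc: f(T) = +0.038·(T−10) [T≤10 °C] = -0.2052
  sulphur-dioxide contribution → 0.3286 μm/a
  chloride contribution → 1.102 μm/a
  total first-year rate 1.43 μm/a
  mass loss = 1.43 μm/a × 7.14 g/cm³ = 10.21 g·m⁻²·a⁻¹
Ordering by g·m⁻²·a⁻¹: zinc (10.2) > copper (3.12)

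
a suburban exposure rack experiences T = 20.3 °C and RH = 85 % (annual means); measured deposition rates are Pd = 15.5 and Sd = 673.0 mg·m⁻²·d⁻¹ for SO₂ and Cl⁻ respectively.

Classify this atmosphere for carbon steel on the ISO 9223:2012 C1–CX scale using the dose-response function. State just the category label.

carbon steel: f(T) = -0.054·(T−10) [T>10 °C] = -0.5562
  SO₂ term: 1.77·15.5^0.52·exp(0.02·85-0.5562) = 23.1
  Sd branch = 0.102·Sd^0.62·e^(0.033·RH+0.04·T) = 215.2 μm/a
  sum: 23.1 + 215.2 → r_corr = 238.3 μm/a
238 μm/a falls in (200, 700] for carbon steel → category CX

CX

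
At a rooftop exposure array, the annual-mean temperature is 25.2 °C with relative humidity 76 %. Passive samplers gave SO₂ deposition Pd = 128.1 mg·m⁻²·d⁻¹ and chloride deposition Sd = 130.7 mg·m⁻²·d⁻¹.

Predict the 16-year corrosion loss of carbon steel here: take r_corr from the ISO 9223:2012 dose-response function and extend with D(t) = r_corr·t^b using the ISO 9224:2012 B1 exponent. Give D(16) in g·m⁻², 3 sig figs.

carbon steel: f(T) = -0.054·(T−10) [T>10 °C] = -0.8208
  sulphur-dioxide contribution → 44.42 μm/a
  chloride contribution → 70.42 μm/a
  total first-year rate 114.8 μm/a
ISO 9224: D(t) = r_corr · t^b with b = 0.523 (carbon steel, B1)
  D(16) = 114.8 × 16^0.523 = 114.8 × 4.263 = 489.6 μm
  Mass loss = 489.6 μm × 7.85 g/cm³ = 3843 g·m⁻²

D(16) = 3.84e+03 g·m⁻²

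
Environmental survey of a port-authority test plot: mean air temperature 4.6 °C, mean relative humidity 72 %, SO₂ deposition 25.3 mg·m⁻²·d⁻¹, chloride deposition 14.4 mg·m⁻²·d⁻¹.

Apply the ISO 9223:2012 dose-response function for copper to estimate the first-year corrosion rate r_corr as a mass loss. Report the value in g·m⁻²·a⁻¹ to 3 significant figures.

copper: f(T) = +0.126·(T−10) [T≤10 °C] = -0.6804
  sulphur-dioxide contribution → 0.435 μm/a
  chloride contribution → 0.3524 μm/a
  total first-year rate 0.7874 μm/a
Convert to mass loss: 0.7874 μm/a × 8.96 g/cm³ = 7.055 g·m⁻²·a⁻¹

r_corr = 7.06 g·m⁻²·a⁻¹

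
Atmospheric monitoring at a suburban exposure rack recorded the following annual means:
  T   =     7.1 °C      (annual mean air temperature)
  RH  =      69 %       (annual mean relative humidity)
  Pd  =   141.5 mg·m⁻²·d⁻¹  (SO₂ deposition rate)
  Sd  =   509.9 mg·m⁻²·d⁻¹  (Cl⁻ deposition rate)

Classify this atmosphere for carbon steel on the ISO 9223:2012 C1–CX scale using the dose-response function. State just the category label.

C5

carbon steel: f(T) = +0.150·(T−10) [T≤10 °C] = -0.4350
  SO₂ term: 1.77·141.5^0.52·exp(0.02·69-0.4350) = 59.81
  Cl⁻ term: 0.102·509.9^0.62·exp(0.033·69+0.04·7.1) = 63.02
  sum: 59.81 + 63.02 → r_corr = 122.8 μm/a
Category bounds: 80…200 μm/a bracket r_corr ⇒ C5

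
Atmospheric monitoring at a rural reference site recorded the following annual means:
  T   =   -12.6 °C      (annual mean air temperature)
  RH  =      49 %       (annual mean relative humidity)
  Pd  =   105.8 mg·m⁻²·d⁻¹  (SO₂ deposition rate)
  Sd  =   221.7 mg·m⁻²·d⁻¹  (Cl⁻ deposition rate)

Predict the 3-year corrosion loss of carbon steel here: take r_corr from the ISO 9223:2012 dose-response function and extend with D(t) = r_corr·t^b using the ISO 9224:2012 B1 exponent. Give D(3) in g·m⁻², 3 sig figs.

D(3) = 148 g·m⁻²

carbon steel: T≤10 °C ⇒ hinge +0.150·(-12.6−10) = -3.3900
  SO₂ term: 1.77·105.8^0.52·exp(0.02·49-3.3900) = 1.795
  Cl⁻ term: 0.102·221.7^0.62·exp(0.033·49+0.04·-12.6) = 8.838
  r_corr = 1.795 + 8.838 = 10.63 μm/a
Long-term exponent b (ISO 9224 Table 2, B1) = 0.523
  D(3) = 10.63 × 3^0.523 = 10.63 × 1.776 = 18.89 μm
  Mass loss = 18.89 μm × 7.85 g/cm³ = 148.3 g·m⁻²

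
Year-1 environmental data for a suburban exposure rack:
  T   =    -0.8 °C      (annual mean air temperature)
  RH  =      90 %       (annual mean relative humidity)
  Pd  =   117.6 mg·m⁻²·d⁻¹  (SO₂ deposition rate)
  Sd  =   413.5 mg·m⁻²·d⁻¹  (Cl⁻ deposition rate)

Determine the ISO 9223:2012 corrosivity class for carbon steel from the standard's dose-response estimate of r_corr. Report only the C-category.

C5

carbon steel: T≤10 °C ⇒ hinge +0.150·(-0.8−10) = -1.6200
  sulphur-dioxide contribution → 25.28 μm/a
  chloride contribution → 80.68 μm/a
  ⇒ r_corr(carbon steel) = 106 μm/a
106 μm/a falls in (80, 200] for carbon steel → category C5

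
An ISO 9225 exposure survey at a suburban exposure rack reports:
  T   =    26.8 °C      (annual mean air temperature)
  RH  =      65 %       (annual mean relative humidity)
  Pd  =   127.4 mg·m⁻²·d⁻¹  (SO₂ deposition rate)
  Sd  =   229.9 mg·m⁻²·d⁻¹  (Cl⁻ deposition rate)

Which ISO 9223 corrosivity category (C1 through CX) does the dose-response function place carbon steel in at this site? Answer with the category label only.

C5

carbon steel: T>10 °C ⇒ hinge -0.054·(26.8−10) = -0.9072
  sulphur-dioxide contribution → 32.6 μm/a
  chloride contribution → 74.11 μm/a
  ⇒ r_corr(carbon steel) = 106.7 μm/a
ISO 9223 Table 2 (carbon steel): 80 < 107 ≤ 200 μm/a ⇒ C5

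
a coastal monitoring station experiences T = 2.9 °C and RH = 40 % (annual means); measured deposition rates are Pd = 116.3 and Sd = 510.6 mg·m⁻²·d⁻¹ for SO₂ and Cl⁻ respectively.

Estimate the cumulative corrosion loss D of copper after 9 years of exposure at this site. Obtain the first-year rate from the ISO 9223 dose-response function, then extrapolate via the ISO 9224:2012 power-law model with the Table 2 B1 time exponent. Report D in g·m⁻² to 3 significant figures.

copper: f(T) = +0.126·(T−10) [T≤10 °C] = -0.8946
  Pd branch = 0.0053·Pd^0.26·e^(0.059·RH+f) = 0.07902 μm/a
  Sd branch = 0.01025·Sd^0.27·e^(0.036·RH+0.049·T) = 0.2685 μm/a
  sum: 0.07902 + 0.2685 → r_corr = 0.3476 μm/a
Long-term exponent b (ISO 9224 Table 2, B1) = 0.667
  D(9) = 0.3476 × 9^0.667 = 0.3476 × 4.33 = 1.505 μm
  Mass loss = 1.505 μm × 8.96 g/cm³ = 13.48 g·m⁻²

D(9) = 13.5 g·m⁻²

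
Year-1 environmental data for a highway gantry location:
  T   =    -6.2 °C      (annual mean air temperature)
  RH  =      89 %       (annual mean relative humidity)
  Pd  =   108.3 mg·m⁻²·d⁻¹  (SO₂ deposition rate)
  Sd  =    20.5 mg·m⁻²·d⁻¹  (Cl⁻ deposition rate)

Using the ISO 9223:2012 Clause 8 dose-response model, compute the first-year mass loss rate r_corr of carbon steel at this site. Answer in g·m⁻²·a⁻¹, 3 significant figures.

r_corr = 160 g·m⁻²·a⁻¹

carbon steel: f(T) = +0.150·(T−10) [T≤10 °C] = -2.4300
  sulphur-dioxide contribution → 10.56 μm/a
  chloride contribution → 9.766 μm/a
  total first-year rate 20.33 μm/a
Convert to mass loss: 20.33 μm/a × 7.85 g/cm³ = 159.6 g·m⁻²·a⁻¹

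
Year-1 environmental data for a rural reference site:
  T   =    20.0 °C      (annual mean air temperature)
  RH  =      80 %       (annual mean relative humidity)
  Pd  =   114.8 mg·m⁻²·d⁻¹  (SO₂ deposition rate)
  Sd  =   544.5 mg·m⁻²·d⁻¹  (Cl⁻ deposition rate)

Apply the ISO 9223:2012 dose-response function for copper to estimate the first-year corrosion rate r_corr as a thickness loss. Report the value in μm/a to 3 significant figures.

copper: f(T) = -0.080·(T−10) [T>10 °C] = -0.8000
  sulphur-dioxide contribution → 0.9168 μm/a
  chloride contribution → 2.666 μm/a
  total first-year rate 3.583 μm/a

r_corr = 3.58 μm/a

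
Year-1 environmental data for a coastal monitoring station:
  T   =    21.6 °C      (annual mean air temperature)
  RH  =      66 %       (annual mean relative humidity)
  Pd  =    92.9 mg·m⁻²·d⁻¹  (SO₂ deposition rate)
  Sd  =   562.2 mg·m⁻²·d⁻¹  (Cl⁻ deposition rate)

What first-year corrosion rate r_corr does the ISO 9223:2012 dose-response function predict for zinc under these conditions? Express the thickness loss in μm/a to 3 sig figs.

r_corr = 7.74 μm/a

zinc: T>10 °C ⇒ hinge -0.071·(21.6−10) = -0.8236
  Pd branch = 0.0129·Pd^0.44·e^(0.046·RH+f) = 0.8657 μm/a
  Cl⁻ term: 0.0175·562.2^0.57·exp(0.008·66+0.085·21.6) = 6.873
  sum: 0.8657 + 6.873 → r_corr = 7.739 μm/a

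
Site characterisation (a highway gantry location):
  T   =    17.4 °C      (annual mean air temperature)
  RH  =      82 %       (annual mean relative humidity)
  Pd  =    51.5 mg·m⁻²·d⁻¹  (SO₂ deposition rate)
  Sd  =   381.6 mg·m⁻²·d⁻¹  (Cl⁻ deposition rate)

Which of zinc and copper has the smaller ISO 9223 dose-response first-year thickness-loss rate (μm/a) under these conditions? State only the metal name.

zinc: temperature factor f = -0.071·(7.4) = -0.5254
  SO₂ term: 0.0129·51.5^0.44·exp(0.046·82-0.5254) = 1.878
  Sd branch = 0.0175·Sd^0.57·e^(0.008·RH+0.085·T) = 4.383 μm/a
  sum: 1.878 + 4.383 → r_corr = 6.261 μm/a
copper: f(T) = -0.080·(T−10) [T>10 °C] = -0.5920
  Pd branch = 0.0053·Pd^0.26·e^(0.059·RH+f) = 1.031 μm/a
  Sd branch = 0.01025·Sd^0.27·e^(0.036·RH+0.049·T) = 2.291 μm/a
  r_corr = 1.031 + 2.291 = 3.323 μm/a
Ordering by μm/a: zinc (6.26) > copper (3.32)

copper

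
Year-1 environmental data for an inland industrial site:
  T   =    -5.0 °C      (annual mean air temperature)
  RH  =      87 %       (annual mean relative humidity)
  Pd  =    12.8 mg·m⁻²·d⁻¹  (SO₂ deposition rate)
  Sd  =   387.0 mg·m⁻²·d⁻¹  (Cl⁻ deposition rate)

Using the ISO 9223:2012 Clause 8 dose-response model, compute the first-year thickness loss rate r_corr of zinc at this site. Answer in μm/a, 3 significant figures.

r_corr = 1.91 μm/a

zinc: T≤10 °C ⇒ hinge +0.038·(-5.0−10) = -0.5700
  Pd branch = 0.0129·Pd^0.44·e^(0.046·RH+f) = 1.225 μm/a
  Sd branch = 0.0175·Sd^0.57·e^(0.008·RH+0.085·T) = 0.6851 μm/a
  sum: 1.225 + 0.6851 → r_corr = 1.91 μm/a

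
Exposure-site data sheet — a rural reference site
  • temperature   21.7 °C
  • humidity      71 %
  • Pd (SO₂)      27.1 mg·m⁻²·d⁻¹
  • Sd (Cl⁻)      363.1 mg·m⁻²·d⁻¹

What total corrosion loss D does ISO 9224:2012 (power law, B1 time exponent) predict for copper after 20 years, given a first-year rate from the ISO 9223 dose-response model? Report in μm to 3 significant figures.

copper: temperature factor f = -0.080·(11.7) = -0.9360
  Pd branch = 0.0053·Pd^0.26·e^(0.059·RH+f) = 0.3233 μm/a
  Sd branch = 0.01025·Sd^0.27·e^(0.036·RH+0.049·T) = 1.878 μm/a
  r_corr = 0.3233 + 1.878 = 2.202 μm/a
Power-law: D(20) = r_corr · 20^0.667
  D(20) = 2.202 × 20^0.667 = 2.202 × 7.375 = 16.24 μm

D(20) = 16.2 μm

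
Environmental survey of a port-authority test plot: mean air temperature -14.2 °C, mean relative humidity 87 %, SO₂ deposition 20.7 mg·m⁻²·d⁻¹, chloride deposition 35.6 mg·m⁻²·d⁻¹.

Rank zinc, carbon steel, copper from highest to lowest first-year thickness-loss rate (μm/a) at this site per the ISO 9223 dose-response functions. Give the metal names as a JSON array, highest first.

["carbon steel", "zinc", "copper"]

zinc: T≤10 °C ⇒ hinge +0.038·(-14.2−10) = -0.9196
  SO₂ term: 0.0129·20.7^0.44·exp(0.046·87-0.9196) = 1.067
  Cl⁻ term: 0.0175·35.6^0.57·exp(0.008·87+0.085·-14.2) = 0.08043
  sum: 1.067 + 0.08043 → r_corr = 1.148 μm/a
carbon steel: T≤10 °C ⇒ hinge +0.150·(-14.2−10) = -3.6300
  Pd branch = 1.77·Pd^0.52·e^(0.02·RH+f) = 1.293 μm/a
  Sd branch = 0.102·Sd^0.62·e^(0.033·RH+0.04·T) = 9.347 μm/a
  sum: 1.293 + 9.347 → r_corr = 10.64 μm/a
copper: temperature factor f = +0.126·(-24.2) = -3.0492
  Pd branch = 0.0053·Pd^0.26·e^(0.059·RH+f) = 0.09363 μm/a
  Sd branch = 0.01025·Sd^0.27·e^(0.036·RH+0.049·T) = 0.3074 μm/a
  sum: 0.09363 + 0.3074 → r_corr = 0.401 μm/a
Ordering by μm/a: carbon steel (10.6) > zinc (1.15) > copper (0.401)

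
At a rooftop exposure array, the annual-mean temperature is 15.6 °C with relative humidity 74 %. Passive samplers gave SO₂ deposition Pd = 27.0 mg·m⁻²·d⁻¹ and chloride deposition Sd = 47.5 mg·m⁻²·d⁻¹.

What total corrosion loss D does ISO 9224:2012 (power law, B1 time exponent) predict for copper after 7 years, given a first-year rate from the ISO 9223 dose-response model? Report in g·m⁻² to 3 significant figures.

copper: T>10 °C ⇒ hinge -0.080·(15.6−10) = -0.4480
  SO₂ term: 0.0053·27.0^0.26·exp(0.059·74-0.4480) = 0.6281
  Sd branch = 0.01025·Sd^0.27·e^(0.036·RH+0.049·T) = 0.8961 μm/a
  r_corr = 0.6281 + 0.8961 = 1.524 μm/a
Power-law: D(7) = r_corr · 7^0.667
  D(7) = 1.524 × 7^0.667 = 1.524 × 3.662 = 5.581 μm
  Mass loss = 5.581 μm × 8.96 g/cm³ = 50.01 g·m⁻²

D(7) = 50.0 g·m⁻²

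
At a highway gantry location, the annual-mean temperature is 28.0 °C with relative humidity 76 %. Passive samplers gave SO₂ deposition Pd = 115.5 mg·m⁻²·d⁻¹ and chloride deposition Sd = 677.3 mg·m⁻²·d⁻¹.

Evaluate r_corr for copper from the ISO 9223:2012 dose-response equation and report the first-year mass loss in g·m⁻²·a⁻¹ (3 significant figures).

copper: T>10 °C ⇒ hinge -0.080·(28.0−10) = -1.4400
  sulphur-dioxide contribution → 0.3824 μm/a
  chloride contribution → 3.623 μm/a
  total first-year rate 4.006 μm/a
Convert to mass loss: 4.006 μm/a × 8.96 g/cm³ = 35.89 g·m⁻²·a⁻¹

r_corr = 35.9 g·m⁻²·a⁻¹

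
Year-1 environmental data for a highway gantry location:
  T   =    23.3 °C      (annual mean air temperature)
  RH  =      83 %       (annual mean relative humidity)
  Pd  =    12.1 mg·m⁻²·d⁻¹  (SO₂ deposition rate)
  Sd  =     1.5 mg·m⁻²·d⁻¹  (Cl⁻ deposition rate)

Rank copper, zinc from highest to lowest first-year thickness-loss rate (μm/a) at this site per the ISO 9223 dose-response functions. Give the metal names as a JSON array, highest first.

copper: f(T) = -0.080·(T−10) [T>10 °C] = -1.0640
  SO₂ term: 0.0053·12.1^0.26·exp(0.059·83-1.0640) = 0.4682
  Sd branch = 0.01025·Sd^0.27·e^(0.036·RH+0.049·T) = 0.7108 μm/a
  sum: 0.4682 + 0.7108 → r_corr = 1.179 μm/a
zinc: temperature factor f = -0.071·(13.3) = -0.9443
  SO₂ term: 0.0129·12.1^0.44·exp(0.046·83-0.9443) = 0.684
  Sd branch = 0.0175·Sd^0.57·e^(0.008·RH+0.085·T) = 0.3104 μm/a
  r_corr = 0.684 + 0.3104 = 0.9944 μm/a
Ordering by μm/a: copper (1.18) > zinc (0.994)

["copper", "zinc"]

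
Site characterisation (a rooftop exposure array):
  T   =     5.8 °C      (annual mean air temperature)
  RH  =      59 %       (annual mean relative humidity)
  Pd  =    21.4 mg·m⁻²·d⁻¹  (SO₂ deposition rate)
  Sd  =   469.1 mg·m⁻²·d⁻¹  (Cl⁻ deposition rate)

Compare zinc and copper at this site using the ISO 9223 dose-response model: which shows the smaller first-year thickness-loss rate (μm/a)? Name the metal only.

copper

zinc: T≤10 °C ⇒ hinge +0.038·(5.8−10) = -0.1596
  sulphur-dioxide contribution → 0.6388 μm/a
  chloride contribution → 1.53 μm/a
  ⇒ r_corr(zinc) = 2.169 μm/a
copper: temperature factor f = +0.126·(-4.2) = -0.5292
  sulphur-dioxide contribution → 0.225 μm/a
  chloride contribution → 0.5996 μm/a
  ⇒ r_corr(copper) = 0.8245 μm/a
Ordering by μm/a: zinc (2.17) > copper (0.825)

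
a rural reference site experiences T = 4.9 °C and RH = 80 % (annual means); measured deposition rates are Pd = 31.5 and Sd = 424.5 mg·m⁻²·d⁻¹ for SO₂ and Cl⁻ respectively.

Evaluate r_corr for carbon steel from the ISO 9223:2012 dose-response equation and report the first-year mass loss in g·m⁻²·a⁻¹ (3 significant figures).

carbon steel: f(T) = +0.150·(T−10) [T≤10 °C] = -0.7650
  sulphur-dioxide contribution → 24.53 μm/a
  chloride contribution → 74.05 μm/a
  ⇒ r_corr(carbon steel) = 98.59 μm/a
Convert to mass loss: 98.59 μm/a × 7.85 g/cm³ = 773.9 g·m⁻²·a⁻¹

r_corr = 774 g·m⁻²·a⁻¹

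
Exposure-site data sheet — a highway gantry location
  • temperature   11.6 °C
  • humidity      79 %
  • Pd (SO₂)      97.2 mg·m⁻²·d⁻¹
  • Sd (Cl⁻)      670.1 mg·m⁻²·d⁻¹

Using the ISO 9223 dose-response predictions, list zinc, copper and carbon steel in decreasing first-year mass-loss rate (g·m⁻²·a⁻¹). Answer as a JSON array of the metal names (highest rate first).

["carbon steel", "zinc", "copper"]

zinc: T>10 °C ⇒ hinge -0.071·(11.6−10) = -0.1136
  SO₂ term: 0.0129·97.2^0.44·exp(0.046·79-0.1136) = 3.266
  Sd branch = 0.0175·Sd^0.57·e^(0.008·RH+0.085·T) = 3.603 μm/a
  sum: 3.266 + 3.603 → r_corr = 6.869 μm/a
  mass loss = 6.869 μm/a × 7.14 g/cm³ = 49.04 g·m⁻²·a⁻¹
copper: f(T) = -0.080·(T−10) [T>10 °C] = -0.1280
  SO₂ term: 0.0053·97.2^0.26·exp(0.059·79-0.1280) = 1.621
  Cl⁻ term: 0.01025·670.1^0.27·exp(0.036·79+0.049·11.6) = 1.802
  sum: 1.621 + 1.802 → r_corr = 3.423 μm/a
  mass loss = 3.423 μm/a × 8.96 g/cm³ = 30.67 g·m⁻²·a⁻¹
carbon steel: f(T) = -0.054·(T−10) [T>10 °C] = -0.0864
  SO₂ term: 1.77·97.2^0.52·exp(0.02·79-0.0864) = 85.16
  Cl⁻ term: 0.102·670.1^0.62·exp(0.033·79+0.04·11.6) = 124.3
  sum: 85.16 + 124.3 → r_corr = 209.5 μm/a
  mass loss = 209.5 μm/a × 7.85 g/cm³ = 1644 g·m⁻²·a⁻¹
Ordering by g·m⁻²·a⁻¹: carbon steel (1640) > zinc (49) > copper (30.7)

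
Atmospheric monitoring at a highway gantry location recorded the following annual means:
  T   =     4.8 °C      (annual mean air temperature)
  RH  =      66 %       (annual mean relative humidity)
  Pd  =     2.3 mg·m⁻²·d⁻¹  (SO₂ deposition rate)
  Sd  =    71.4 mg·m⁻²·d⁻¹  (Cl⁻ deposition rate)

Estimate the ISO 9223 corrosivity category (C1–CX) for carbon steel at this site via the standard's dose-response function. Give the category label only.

C2

carbon steel: temperature factor f = +0.150·(-5.2) = -0.7800
  sulphur-dioxide contribution → 4.684 μm/a
  chloride contribution → 15.39 μm/a
  ⇒ r_corr(carbon steel) = 20.07 μm/a
ISO 9223 Table 2 (carbon steel): 1.3 < 20.1 ≤ 25 μm/a ⇒ C2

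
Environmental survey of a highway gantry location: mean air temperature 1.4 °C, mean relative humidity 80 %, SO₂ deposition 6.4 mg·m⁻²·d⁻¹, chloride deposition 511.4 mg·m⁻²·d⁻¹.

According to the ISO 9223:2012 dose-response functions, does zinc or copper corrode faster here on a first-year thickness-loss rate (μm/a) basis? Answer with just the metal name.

zinc: f(T) = +0.038·(T−10) [T≤10 °C] = -0.3268
  sulphur-dioxide contribution → 0.8348 μm/a
  chloride contribution → 1.308 μm/a
  ⇒ r_corr(zinc) = 2.143 μm/a
copper: f(T) = +0.126·(T−10) [T≤10 °C] = -1.0836
  sulphur-dioxide contribution → 0.326 μm/a
  chloride contribution → 1.054 μm/a
  ⇒ r_corr(copper) = 1.379 μm/a
Ordering by μm/a: zinc (2.14) > copper (1.38)

zinc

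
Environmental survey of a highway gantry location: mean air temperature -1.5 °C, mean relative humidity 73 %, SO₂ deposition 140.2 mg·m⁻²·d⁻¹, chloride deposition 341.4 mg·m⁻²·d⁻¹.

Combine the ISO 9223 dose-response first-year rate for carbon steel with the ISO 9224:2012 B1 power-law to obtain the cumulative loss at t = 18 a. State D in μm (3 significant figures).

carbon steel: T≤10 °C ⇒ hinge +0.150·(-1.5−10) = -1.7250
  SO₂ term: 1.77·140.2^0.52·exp(0.02·73-1.7250) = 17.75
  Sd branch = 0.102·Sd^0.62·e^(0.033·RH+0.04·T) = 39.75 μm/a
  sum: 17.75 + 39.75 → r_corr = 57.5 μm/a
Power-law: D(18) = r_corr · 18^0.523
  D(18) = 57.5 × 18^0.523 = 57.5 × 4.534 = 260.7 μm

D(18) = 261 μm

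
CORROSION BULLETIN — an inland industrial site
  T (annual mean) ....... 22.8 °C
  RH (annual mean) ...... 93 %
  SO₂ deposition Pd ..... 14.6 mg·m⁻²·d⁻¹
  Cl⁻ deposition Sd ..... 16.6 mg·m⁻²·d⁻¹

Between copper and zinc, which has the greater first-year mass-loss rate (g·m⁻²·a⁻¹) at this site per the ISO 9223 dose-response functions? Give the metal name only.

copper: T>10 °C ⇒ hinge -0.080·(22.8−10) = -1.0240
  SO₂ term: 0.0053·14.6^0.26·exp(0.059·93-1.0240) = 0.9231
  Sd branch = 0.01025·Sd^0.27·e^(0.036·RH+0.049·T) = 1.903 μm/a
  r_corr = 0.9231 + 1.903 = 2.826 μm/a
  mass loss = 2.826 μm/a × 8.96 g/cm³ = 25.32 g·m⁻²·a⁻¹
zinc: T>10 °C ⇒ hinge -0.071·(22.8−10) = -0.9088
  SO₂ term: 0.0129·14.6^0.44·exp(0.046·93-0.9088) = 1.219
  Sd branch = 0.0175·Sd^0.57·e^(0.008·RH+0.085·T) = 1.268 μm/a
  sum: 1.219 + 1.268 → r_corr = 2.488 μm/a
  mass loss = 2.488 μm/a × 7.14 g/cm³ = 17.76 g·m⁻²·a⁻¹
Ordering by g·m⁻²·a⁻¹: copper (25.3) > zinc (17.8)

copper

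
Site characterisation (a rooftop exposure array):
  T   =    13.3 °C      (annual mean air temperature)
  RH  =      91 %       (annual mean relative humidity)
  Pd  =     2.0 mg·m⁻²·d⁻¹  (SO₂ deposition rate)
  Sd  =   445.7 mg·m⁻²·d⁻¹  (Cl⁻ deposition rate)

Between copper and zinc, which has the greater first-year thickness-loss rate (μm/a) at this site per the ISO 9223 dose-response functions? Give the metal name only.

zinc

copper: f(T) = -0.080·(T−10) [T>10 °C] = -0.2640
  SO₂ term: 0.0053·2.0^0.26·exp(0.059·91-0.2640) = 1.046
  Cl⁻ term: 0.01025·445.7^0.27·exp(0.036·91+0.049·13.3) = 2.702
  sum: 1.046 + 2.702 → r_corr = 3.749 μm/a
zinc: temperature factor f = -0.071·(3.3) = -0.2343
  SO₂ term: 0.0129·2.0^0.44·exp(0.046·91-0.2343) = 0.9104
  Cl⁻ term: 0.0175·445.7^0.57·exp(0.008·91+0.085·13.3) = 3.632
  sum: 0.9104 + 3.632 → r_corr = 4.542 μm/a
Ordering by μm/a: zinc (4.54) > copper (3.75)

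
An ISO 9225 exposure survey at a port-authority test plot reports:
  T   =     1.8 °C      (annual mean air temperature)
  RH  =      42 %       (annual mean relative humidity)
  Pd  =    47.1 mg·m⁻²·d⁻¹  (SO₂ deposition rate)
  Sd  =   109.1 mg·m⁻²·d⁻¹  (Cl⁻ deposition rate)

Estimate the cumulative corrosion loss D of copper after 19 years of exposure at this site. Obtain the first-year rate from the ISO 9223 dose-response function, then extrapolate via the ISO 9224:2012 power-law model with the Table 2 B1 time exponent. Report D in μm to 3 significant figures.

copper: f(T) = +0.126·(T−10) [T≤10 °C] = -1.0332
  Pd branch = 0.0053·Pd^0.26·e^(0.059·RH+f) = 0.0612 μm/a
  Cl⁻ term: 0.01025·109.1^0.27·exp(0.036·42+0.049·1.8) = 0.1803
  r_corr = 0.0612 + 0.1803 = 0.2415 μm/a
Power-law: D(19) = r_corr · 19^0.667
  D(19) = 0.2415 × 19^0.667 = 0.2415 × 7.127 = 1.721 μm

D(19) = 1.72 μm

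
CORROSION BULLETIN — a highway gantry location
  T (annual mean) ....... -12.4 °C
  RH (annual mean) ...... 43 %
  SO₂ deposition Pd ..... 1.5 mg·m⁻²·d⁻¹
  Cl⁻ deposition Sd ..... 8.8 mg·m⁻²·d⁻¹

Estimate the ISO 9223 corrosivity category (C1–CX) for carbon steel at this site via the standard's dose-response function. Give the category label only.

carbon steel: f(T) = +0.150·(T−10) [T≤10 °C] = -3.3600
  Pd branch = 1.77·Pd^0.52·e^(0.02·RH+f) = 0.1794 μm/a
  Sd branch = 0.102·Sd^0.62·e^(0.033·RH+0.04·T) = 0.9886 μm/a
  r_corr = 0.1794 + 0.9886 = 1.168 μm/a
Category bounds: 0…1.3 μm/a bracket r_corr ⇒ C1

C1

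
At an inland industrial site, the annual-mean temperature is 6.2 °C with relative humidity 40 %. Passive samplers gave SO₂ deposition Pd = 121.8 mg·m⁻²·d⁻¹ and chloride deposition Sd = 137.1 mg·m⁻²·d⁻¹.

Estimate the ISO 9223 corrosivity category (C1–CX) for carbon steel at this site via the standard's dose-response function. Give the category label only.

carbon steel: f(T) = +0.150·(T−10) [T≤10 °C] = -0.5700
  sulphur-dioxide contribution → 27.06 μm/a
  chloride contribution → 10.34 μm/a
  total first-year rate 37.4 μm/a
Category bounds: 25…50 μm/a bracket r_corr ⇒ C3

C3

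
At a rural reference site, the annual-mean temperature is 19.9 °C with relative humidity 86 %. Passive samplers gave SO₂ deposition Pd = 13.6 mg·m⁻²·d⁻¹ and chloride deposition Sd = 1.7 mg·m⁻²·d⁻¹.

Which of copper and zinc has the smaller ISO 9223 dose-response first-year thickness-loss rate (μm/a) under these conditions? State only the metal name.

zinc

copper: f(T) = -0.080·(T−10) [T>10 °C] = -0.7920
  sulphur-dioxide contribution → 0.7562 μm/a
  chloride contribution → 0.6934 μm/a
  ⇒ r_corr(copper) = 1.45 μm/a
zinc: T>10 °C ⇒ hinge -0.071·(19.9−10) = -0.7029
  sulphur-dioxide contribution → 1.052 μm/a
  chloride contribution → 0.2557 μm/a
  total first-year rate 1.308 μm/a
Ordering by μm/a: copper (1.45) > zinc (1.31)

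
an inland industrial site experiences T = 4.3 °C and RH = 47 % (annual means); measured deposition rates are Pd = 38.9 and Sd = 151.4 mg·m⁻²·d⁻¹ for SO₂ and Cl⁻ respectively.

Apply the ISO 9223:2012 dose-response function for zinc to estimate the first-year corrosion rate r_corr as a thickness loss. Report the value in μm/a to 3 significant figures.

zinc: f(T) = +0.038·(T−10) [T≤10 °C] = -0.2166
  SO₂ term: 0.0129·38.9^0.44·exp(0.046·47-0.2166) = 0.4519
  Sd branch = 0.0175·Sd^0.57·e^(0.008·RH+0.085·T) = 0.6423 μm/a
  sum: 0.4519 + 0.6423 → r_corr = 1.094 μm/a

r_corr = 1.09 μm/a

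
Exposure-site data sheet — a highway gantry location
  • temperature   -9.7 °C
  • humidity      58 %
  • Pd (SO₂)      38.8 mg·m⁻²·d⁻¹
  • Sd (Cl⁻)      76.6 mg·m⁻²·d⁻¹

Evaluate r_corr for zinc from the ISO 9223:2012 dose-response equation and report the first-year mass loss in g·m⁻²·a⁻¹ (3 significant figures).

zinc: T≤10 °C ⇒ hinge +0.038·(-9.7−10) = -0.7486
  Pd branch = 0.0129·Pd^0.44·e^(0.046·RH+f) = 0.4398 μm/a
  Sd branch = 0.0175·Sd^0.57·e^(0.008·RH+0.085·T) = 0.1447 μm/a
  r_corr = 0.4398 + 0.1447 = 0.5845 μm/a
Convert to mass loss: 0.5845 μm/a × 7.14 g/cm³ = 4.173 g·m⁻²·a⁻¹

r_corr = 4.17 g·m⁻²·a⁻¹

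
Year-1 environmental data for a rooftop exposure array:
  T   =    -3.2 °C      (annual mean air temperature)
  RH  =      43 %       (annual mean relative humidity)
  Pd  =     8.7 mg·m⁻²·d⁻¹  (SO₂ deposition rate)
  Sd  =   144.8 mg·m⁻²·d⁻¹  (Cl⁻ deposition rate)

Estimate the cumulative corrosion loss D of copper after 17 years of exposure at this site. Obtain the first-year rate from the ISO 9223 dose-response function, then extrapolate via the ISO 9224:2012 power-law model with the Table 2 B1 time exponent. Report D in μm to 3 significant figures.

copper: temperature factor f = +0.126·(-13.2) = -1.6632
  SO₂ term: 0.0053·8.7^0.26·exp(0.059·43-1.6632) = 0.02229
  Cl⁻ term: 0.01025·144.8^0.27·exp(0.036·43+0.049·-3.2) = 0.1579
  r_corr = 0.02229 + 0.1579 = 0.1802 μm/a
ISO 9224: D(t) = r_corr · t^b with b = 0.667 (copper, B1)
  D(17) = 0.1802 × 17^0.667 = 0.1802 × 6.618 = 1.192 μm

D(17) = 1.19 μm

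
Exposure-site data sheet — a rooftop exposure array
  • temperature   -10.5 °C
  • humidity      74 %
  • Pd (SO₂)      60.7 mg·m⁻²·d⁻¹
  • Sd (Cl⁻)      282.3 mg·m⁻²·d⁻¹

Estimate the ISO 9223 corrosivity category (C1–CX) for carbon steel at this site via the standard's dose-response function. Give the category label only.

C3

carbon steel: f(T) = +0.150·(T−10) [T≤10 °C] = -3.0750
  sulphur-dioxide contribution → 3.038 μm/a
  chloride contribution → 25.48 μm/a
  ⇒ r_corr(carbon steel) = 28.52 μm/a
ISO 9223 Table 2 (carbon steel): 25 < 28.5 ≤ 50 μm/a ⇒ C3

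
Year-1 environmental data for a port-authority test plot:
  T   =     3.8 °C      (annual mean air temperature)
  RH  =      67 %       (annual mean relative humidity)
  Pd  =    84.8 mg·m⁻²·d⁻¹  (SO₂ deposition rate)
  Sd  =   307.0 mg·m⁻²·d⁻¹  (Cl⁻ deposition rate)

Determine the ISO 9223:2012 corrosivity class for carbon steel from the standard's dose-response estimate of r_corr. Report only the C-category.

C4

carbon steel: T≤10 °C ⇒ hinge +0.150·(3.8−10) = -0.9300
  SO₂ term: 1.77·84.8^0.52·exp(0.02·67-0.9300) = 26.84
  Sd branch = 0.102·Sd^0.62·e^(0.033·RH+0.04·T) = 37.75 μm/a
  r_corr = 26.84 + 37.75 = 64.59 μm/a
64.6 μm/a falls in (50, 80] for carbon steel → category C4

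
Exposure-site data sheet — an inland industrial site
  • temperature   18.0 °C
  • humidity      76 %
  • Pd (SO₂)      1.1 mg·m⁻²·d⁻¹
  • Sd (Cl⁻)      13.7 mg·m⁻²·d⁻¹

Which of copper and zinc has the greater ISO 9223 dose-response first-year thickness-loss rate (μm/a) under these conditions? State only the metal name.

copper

copper: f(T) = -0.080·(T−10) [T>10 °C] = -0.6400
  SO₂ term: 0.0053·1.1^0.26·exp(0.059·76-0.6400) = 0.2538
  Cl⁻ term: 0.01025·13.7^0.27·exp(0.036·76+0.049·18.0) = 0.7743
  sum: 0.2538 + 0.7743 → r_corr = 1.028 μm/a
zinc: T>10 °C ⇒ hinge -0.071·(18.0−10) = -0.5680
  Pd branch = 0.0129·Pd^0.44·e^(0.046·RH+f) = 0.2514 μm/a
  Sd branch = 0.0175·Sd^0.57·e^(0.008·RH+0.085·T) = 0.6599 μm/a
  r_corr = 0.2514 + 0.6599 = 0.9113 μm/a
Ordering by μm/a: copper (1.03) > zinc (0.911)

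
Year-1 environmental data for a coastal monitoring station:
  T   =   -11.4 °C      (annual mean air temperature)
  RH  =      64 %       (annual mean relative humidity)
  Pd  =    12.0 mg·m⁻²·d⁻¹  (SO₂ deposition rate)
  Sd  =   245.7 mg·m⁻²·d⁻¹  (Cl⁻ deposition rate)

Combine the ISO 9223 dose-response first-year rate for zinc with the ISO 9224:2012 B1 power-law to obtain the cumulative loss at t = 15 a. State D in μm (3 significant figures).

zinc: T≤10 °C ⇒ hinge +0.038·(-11.4−10) = -0.8132
  Pd branch = 0.0129·Pd^0.44·e^(0.046·RH+f) = 0.3242 μm/a
  Cl⁻ term: 0.0175·245.7^0.57·exp(0.008·64+0.085·-11.4) = 0.2553
  r_corr = 0.3242 + 0.2553 = 0.5795 μm/a
Long-term exponent b (ISO 9224 Table 2, B1) = 0.813
  D(15) = 0.5795 × 15^0.813 = 0.5795 × 9.04 = 5.239 μm

D(15) = 5.24 μm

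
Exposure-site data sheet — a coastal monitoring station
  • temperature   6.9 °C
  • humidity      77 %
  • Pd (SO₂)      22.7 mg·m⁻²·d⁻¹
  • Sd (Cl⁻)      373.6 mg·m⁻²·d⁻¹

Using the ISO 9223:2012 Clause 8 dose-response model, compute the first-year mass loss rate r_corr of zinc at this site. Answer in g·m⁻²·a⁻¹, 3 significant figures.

r_corr = 23.3 g·m⁻²·a⁻¹

zinc: T≤10 °C ⇒ hinge +0.038·(6.9−10) = -0.1178
  Pd branch = 0.0129·Pd^0.44·e^(0.046·RH+f) = 1.564 μm/a
  Sd branch = 0.0175·Sd^0.57·e^(0.008·RH+0.085·T) = 1.704 μm/a
  sum: 1.564 + 1.704 → r_corr = 3.269 μm/a
Convert to mass loss: 3.269 μm/a × 7.14 g/cm³ = 23.34 g·m⁻²·a⁻¹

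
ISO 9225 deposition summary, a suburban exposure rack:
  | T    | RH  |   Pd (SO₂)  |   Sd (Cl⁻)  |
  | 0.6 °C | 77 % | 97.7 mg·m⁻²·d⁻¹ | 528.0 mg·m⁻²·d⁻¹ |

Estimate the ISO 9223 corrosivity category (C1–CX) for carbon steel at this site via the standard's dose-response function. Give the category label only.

carbon steel: f(T) = +0.150·(T−10) [T≤10 °C] = -1.4100
  sulphur-dioxide contribution → 21.84 μm/a
  chloride contribution → 64.65 μm/a
  ⇒ r_corr(carbon steel) = 86.49 μm/a
86.5 μm/a falls in (80, 200] for carbon steel → category C5

C5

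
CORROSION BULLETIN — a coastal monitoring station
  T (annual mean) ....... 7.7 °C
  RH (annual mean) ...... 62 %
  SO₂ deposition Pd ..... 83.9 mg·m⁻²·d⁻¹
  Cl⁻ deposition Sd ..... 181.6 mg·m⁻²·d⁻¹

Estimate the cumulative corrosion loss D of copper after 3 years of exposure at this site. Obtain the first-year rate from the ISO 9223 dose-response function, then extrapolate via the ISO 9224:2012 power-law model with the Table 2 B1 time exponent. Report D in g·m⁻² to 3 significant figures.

copper: T≤10 °C ⇒ hinge +0.126·(7.7−10) = -0.2898
  SO₂ term: 0.0053·83.9^0.26·exp(0.059·62-0.2898) = 0.4867
  Cl⁻ term: 0.01025·181.6^0.27·exp(0.036·62+0.049·7.7) = 0.5674
  r_corr = 0.4867 + 0.5674 = 1.054 μm/a
ISO 9224: D(t) = r_corr · t^b with b = 0.667 (copper, B1)
  D(3) = 1.054 × 3^0.667 = 1.054 × 2.081 = 2.193 μm
  Mass loss = 2.193 μm × 8.96 g/cm³ = 19.65 g·m⁻²

D(3) = 19.7 g·m⁻²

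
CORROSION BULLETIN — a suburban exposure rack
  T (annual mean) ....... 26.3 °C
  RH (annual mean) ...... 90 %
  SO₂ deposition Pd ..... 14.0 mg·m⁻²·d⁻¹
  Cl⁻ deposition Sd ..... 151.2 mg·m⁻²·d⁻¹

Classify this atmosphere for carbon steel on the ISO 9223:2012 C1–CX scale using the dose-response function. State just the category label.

C5

carbon steel: T>10 °C ⇒ hinge -0.054·(26.3−10) = -0.8802
  sulphur-dioxide contribution → 17.52 μm/a
  chloride contribution → 127.8 μm/a
  total first-year rate 145.4 μm/a
Category bounds: 80…200 μm/a bracket r_corr ⇒ C5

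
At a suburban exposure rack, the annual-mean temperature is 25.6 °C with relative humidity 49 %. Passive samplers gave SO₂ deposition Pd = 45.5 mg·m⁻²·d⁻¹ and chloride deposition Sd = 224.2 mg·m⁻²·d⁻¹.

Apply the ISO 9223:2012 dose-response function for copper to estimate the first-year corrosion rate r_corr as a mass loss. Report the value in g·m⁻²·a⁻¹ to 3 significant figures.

copper: temperature factor f = -0.080·(15.6) = -1.2480
  SO₂ term: 0.0053·45.5^0.26·exp(0.059·49-1.2480) = 0.07394
  Cl⁻ term: 0.01025·224.2^0.27·exp(0.036·49+0.049·25.6) = 0.9042
  r_corr = 0.07394 + 0.9042 = 0.9782 μm/a
Convert to mass loss: 0.9782 μm/a × 8.96 g/cm³ = 8.764 g·m⁻²·a⁻¹

r_corr = 8.76 g·m⁻²·a⁻¹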